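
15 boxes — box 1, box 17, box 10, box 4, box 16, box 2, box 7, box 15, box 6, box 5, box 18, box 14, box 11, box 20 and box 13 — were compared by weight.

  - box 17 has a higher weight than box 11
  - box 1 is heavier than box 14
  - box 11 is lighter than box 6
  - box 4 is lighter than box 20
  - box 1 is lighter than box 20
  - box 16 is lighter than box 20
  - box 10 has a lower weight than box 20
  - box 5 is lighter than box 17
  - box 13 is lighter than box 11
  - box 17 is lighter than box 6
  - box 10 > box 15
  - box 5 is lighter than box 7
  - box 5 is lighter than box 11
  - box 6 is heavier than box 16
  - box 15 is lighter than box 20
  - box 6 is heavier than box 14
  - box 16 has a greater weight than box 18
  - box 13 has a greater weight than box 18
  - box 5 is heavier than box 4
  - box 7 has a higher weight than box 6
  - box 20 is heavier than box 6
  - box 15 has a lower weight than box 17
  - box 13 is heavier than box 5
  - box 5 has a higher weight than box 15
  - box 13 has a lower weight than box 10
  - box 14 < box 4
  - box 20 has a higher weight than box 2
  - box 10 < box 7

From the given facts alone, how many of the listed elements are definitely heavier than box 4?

From box 4 the given relations immediately reach box 5, box 20.
From those, box 13, box 11, box 17, box 7 — 6 in total.
From those, box 10, box 6 — 8 in total.
Nothing else is reachable above box 4; 8 in all.

8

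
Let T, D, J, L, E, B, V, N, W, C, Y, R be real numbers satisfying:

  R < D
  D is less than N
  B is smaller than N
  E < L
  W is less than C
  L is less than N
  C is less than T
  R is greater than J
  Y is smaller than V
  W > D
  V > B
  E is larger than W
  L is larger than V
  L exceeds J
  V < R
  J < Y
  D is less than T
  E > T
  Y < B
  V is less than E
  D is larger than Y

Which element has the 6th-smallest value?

D

The consecutive relations fix a unique order: J < Y < B < V < R < D < W < C < T < E < L < N.
The 6th smallest is D.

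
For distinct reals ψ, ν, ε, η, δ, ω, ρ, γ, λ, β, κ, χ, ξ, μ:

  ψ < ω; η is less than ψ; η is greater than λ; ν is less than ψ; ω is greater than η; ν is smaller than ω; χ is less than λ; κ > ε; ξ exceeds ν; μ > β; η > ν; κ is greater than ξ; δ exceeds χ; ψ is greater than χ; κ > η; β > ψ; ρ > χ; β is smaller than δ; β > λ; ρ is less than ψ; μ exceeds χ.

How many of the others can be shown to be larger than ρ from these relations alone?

5

The elements the relations force above ρ are ψ, β, ω, δ, μ — no chain reaches any other.
That is 5.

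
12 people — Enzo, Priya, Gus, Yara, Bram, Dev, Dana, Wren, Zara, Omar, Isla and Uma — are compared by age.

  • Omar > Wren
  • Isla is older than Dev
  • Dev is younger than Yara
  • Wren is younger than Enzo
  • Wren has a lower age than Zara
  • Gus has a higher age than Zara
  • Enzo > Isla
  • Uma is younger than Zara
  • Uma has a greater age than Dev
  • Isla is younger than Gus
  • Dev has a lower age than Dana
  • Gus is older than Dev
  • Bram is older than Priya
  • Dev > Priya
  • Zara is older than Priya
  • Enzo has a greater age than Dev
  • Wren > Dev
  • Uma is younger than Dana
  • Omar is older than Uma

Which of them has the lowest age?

Chaining upward from Priya: directly above it, Dev, Bram, Zara; then Isla, Uma, Wren, Dana, Yara, Gus, Enzo; then Omar.
That covers every other element, and nothing is given below Priya, so Priya is the lowest age.

Priya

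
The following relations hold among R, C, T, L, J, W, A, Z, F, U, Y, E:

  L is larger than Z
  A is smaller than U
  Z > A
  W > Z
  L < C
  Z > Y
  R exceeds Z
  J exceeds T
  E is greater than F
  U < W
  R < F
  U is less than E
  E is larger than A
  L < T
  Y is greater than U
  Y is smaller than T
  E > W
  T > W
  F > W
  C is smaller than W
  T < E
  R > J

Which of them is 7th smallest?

W

Chaining the given pairs: A < U < Y < Z < L < C < W < T < J < R < F < E.
The 7th smallest is W.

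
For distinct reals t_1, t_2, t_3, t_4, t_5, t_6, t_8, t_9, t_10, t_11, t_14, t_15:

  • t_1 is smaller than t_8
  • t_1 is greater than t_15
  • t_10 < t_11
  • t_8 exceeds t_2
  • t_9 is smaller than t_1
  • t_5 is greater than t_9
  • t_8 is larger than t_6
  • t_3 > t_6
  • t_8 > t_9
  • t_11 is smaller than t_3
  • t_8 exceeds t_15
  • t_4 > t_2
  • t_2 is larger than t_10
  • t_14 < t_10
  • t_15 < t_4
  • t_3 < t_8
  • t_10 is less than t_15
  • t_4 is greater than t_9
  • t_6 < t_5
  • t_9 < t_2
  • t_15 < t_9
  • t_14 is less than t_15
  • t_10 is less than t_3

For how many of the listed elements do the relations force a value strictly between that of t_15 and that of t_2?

Chaining upward from t_15 reaches: t_9, t_4, t_1, t_8, t_5.
Chaining downward from t_2 reaches: t_14, t_10, t_9.
Strictly between t_15 and t_2 are those in both lists: t_9 — 1 element.

1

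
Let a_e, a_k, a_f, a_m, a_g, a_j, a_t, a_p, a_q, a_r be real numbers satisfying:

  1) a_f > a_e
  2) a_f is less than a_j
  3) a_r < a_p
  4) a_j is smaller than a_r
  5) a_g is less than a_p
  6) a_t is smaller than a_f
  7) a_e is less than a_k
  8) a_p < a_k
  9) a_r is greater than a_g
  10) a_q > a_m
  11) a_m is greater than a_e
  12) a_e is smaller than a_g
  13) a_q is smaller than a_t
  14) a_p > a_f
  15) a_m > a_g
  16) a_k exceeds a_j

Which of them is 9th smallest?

a_p

Piecing the relations together gives one ordering: a_e < a_g < a_m < a_q < a_t < a_f < a_j < a_r < a_p < a_k.
Counting 9 from the smallest end gives a_p.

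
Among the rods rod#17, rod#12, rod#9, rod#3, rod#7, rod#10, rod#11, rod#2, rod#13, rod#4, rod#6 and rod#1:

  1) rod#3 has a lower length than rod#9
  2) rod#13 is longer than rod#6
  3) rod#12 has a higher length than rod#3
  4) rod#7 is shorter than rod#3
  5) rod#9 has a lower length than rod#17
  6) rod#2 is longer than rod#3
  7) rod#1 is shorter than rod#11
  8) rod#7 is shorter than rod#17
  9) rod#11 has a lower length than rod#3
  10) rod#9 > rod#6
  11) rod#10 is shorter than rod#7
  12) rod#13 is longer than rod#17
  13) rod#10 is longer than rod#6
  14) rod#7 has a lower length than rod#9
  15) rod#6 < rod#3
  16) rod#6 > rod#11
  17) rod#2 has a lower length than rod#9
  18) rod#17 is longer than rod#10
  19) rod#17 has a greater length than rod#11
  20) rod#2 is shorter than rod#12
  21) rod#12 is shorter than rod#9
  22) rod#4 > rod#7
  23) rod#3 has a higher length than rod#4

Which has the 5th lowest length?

Piecing the relations together gives one ordering: rod#1 < rod#11 < rod#6 < rod#10 < rod#7 < rod#4 < rod#3 < rod#2 < rod#12 < rod#9 < rod#17 < rod#13.
The 5th smallest is rod#7.

rod#7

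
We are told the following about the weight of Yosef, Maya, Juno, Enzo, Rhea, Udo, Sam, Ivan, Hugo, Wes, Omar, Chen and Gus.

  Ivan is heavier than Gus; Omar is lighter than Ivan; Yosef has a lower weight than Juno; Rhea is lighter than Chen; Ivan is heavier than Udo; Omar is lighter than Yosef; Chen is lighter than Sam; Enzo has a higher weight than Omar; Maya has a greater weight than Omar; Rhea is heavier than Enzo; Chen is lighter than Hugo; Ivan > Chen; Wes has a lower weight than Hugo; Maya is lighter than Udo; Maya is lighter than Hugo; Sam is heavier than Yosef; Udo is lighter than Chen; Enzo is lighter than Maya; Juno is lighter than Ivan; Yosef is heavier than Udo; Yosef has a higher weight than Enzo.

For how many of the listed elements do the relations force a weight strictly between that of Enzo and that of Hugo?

Chaining upward from Enzo reaches: Maya, Rhea, Udo, Chen, Yosef, Sam, Juno, Ivan.
Chaining downward from Hugo reaches: Omar, Maya, Rhea, Udo, Wes, Chen.
Strictly between Enzo and Hugo are those in both lists: Maya, Rhea, Udo, Chen — 4 elements.

4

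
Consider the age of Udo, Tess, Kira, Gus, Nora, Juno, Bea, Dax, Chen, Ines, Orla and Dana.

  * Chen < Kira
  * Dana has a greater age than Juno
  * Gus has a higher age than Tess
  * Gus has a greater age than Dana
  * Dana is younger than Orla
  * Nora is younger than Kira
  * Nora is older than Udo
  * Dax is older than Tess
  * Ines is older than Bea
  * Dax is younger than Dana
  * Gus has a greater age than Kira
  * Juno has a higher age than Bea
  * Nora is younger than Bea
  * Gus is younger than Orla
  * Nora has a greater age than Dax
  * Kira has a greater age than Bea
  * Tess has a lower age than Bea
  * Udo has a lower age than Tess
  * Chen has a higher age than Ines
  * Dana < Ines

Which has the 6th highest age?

Dana

Piecing the relations together gives one ordering: Udo < Tess < Dax < Nora < Bea < Juno < Dana < Ines < Chen < Kira < Gus < Orla.
The 6th largest is Dana.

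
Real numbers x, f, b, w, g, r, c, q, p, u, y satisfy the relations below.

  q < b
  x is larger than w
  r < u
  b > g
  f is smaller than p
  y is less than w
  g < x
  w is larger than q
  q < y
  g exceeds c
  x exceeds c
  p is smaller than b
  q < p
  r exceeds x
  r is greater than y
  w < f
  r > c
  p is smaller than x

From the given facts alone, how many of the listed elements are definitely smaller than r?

8

Directly below r: c, y, x.
One step further: g, q, w, p (7 so far).
One step further: f (8 so far).
No other element is forced below r by the given relations, so the count is 8.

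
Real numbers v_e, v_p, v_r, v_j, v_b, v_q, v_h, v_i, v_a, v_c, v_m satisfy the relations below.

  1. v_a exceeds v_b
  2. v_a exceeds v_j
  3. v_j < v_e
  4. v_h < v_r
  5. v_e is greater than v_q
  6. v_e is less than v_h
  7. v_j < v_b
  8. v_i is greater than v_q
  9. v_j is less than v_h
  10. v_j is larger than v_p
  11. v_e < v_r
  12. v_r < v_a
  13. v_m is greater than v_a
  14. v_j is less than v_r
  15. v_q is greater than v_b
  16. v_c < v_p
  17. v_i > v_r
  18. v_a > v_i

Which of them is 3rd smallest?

Chaining the given pairs: v_c < v_p < v_j < v_b < v_q < v_e < v_h < v_r < v_i < v_a < v_m.
Counting 3 from the smallest end gives v_j.

v_j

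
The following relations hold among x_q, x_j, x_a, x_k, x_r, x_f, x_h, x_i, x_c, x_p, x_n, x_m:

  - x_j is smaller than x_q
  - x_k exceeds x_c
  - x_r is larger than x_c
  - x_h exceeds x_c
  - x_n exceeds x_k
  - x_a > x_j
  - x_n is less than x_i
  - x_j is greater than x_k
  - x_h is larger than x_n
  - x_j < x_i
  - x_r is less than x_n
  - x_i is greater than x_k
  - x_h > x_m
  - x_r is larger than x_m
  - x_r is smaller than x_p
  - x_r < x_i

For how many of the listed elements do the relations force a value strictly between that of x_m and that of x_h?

Chaining upward from x_m reaches: x_r, x_n, x_i, x_p.
Chaining downward from x_h reaches: x_c, x_k, x_r, x_n.
Strictly between x_m and x_h are those in both lists: x_r, x_n — 2 elements.

2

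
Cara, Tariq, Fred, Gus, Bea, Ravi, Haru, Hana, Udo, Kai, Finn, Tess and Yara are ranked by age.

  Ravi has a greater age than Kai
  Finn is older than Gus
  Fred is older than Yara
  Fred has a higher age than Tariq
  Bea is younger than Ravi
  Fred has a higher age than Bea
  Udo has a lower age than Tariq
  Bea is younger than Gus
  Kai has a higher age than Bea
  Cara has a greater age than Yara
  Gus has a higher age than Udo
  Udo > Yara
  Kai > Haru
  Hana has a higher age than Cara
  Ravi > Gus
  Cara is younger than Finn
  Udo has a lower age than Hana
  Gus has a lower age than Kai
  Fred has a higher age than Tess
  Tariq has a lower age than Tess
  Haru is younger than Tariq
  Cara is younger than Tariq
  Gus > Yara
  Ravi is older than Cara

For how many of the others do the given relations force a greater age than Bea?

Directly above Bea: Gus, Kai, Ravi, Fred.
One step further: Finn (5 so far).
No other element is forced above Bea by the given relations, so the count is 5.

5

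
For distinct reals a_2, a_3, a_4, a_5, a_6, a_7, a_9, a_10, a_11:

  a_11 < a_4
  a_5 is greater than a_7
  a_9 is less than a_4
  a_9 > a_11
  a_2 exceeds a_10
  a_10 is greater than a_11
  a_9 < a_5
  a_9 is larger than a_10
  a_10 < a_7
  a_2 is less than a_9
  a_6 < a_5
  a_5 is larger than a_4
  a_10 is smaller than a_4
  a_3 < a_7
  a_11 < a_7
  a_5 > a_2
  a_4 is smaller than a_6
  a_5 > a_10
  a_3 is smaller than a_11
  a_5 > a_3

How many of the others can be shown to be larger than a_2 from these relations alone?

4

Directly above a_2: a_9, a_5.
One step further: a_4 (3 so far).
One step further: a_6 (4 so far).
Nothing else is reachable above a_2; 4 in all.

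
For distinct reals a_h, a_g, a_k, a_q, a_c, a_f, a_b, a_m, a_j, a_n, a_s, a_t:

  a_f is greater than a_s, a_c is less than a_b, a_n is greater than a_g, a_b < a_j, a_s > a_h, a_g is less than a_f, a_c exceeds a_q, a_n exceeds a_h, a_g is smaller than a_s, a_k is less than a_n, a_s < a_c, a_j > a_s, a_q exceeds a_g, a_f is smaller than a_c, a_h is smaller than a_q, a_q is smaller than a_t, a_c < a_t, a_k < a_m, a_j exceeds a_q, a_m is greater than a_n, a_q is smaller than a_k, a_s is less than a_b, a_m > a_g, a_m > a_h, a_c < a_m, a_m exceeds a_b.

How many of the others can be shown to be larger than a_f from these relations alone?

5

Directly above a_f: a_c.
One step further: a_t, a_b, a_m (4 so far).
One step further: a_j (5 so far).
No other element is forced above a_f by the given relations, so the count is 5.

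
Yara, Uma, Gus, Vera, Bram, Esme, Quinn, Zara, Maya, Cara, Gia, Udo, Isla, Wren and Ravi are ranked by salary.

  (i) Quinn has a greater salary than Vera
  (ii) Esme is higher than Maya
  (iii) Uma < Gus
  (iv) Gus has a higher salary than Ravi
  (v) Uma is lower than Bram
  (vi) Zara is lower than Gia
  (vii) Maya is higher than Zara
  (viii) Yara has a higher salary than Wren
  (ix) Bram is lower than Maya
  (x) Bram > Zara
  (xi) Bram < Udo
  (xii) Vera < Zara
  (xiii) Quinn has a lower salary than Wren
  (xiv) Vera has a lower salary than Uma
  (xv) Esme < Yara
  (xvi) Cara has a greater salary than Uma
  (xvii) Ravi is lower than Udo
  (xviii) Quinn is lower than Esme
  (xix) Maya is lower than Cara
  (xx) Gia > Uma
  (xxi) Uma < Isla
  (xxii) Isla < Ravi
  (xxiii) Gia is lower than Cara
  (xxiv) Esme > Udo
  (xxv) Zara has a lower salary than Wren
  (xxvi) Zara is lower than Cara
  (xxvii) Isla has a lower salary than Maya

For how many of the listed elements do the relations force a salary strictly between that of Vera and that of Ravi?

2

The relations place Vera below Ravi. An element lies strictly between them when it is forced above Vera and also forced below Ravi.
Above Vera: {Zara, Uma, Bram, Quinn, Isla, Maya, Gia, Wren, Udo, Esme, Yara, Cara, Gus}. Below Ravi: {Uma, Isla}.
Intersection: {Uma, Isla} — 2.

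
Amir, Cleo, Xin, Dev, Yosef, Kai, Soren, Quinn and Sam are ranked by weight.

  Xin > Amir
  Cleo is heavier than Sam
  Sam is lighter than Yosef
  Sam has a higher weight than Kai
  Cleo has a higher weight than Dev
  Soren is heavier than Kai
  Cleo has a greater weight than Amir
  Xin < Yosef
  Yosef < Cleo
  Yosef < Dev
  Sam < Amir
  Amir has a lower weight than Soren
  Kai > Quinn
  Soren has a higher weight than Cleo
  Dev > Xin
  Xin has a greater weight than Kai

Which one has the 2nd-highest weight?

Piecing the relations together gives one ordering: Quinn < Kai < Sam < Amir < Xin < Yosef < Dev < Cleo < Soren.
The 2nd largest is Cleo.

Cleo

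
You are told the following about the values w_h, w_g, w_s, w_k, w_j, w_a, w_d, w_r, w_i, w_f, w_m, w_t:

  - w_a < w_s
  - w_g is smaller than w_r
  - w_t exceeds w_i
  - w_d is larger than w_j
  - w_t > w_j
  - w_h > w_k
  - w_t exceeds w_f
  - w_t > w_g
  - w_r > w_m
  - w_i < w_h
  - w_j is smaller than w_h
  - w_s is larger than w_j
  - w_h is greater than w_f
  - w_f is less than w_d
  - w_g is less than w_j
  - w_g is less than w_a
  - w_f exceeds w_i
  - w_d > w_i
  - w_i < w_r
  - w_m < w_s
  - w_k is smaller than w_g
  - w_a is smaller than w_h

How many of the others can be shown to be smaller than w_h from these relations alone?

The elements the relations force below w_h are w_k, w_g, w_a, w_i, w_f, w_j — no chain reaches any other.
That is 6.

6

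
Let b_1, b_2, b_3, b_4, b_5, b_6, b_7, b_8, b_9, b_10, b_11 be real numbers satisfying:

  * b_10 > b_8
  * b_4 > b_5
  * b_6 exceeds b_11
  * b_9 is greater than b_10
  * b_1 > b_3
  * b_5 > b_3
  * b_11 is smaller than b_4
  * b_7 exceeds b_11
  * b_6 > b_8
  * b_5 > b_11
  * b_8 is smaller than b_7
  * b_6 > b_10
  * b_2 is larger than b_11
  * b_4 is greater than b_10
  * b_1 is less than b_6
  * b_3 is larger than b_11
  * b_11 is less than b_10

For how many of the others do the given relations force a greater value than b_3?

4

From b_3 the given relations immediately reach b_1, b_5.
From those, b_6, b_4 — 4 in total.
No other element is forced above b_3 by the given relations, so the count is 4.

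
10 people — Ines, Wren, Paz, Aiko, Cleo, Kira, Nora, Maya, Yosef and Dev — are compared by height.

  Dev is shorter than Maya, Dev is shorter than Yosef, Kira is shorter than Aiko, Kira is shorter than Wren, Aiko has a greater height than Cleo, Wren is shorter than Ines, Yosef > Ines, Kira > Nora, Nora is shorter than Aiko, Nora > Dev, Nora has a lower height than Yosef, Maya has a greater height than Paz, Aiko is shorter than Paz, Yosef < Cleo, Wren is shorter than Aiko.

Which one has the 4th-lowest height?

The consecutive relations fix a unique order: Dev < Nora < Kira < Wren < Ines < Yosef < Cleo < Aiko < Paz < Maya.
Counting 4 from the smallest end gives Wren.

Wren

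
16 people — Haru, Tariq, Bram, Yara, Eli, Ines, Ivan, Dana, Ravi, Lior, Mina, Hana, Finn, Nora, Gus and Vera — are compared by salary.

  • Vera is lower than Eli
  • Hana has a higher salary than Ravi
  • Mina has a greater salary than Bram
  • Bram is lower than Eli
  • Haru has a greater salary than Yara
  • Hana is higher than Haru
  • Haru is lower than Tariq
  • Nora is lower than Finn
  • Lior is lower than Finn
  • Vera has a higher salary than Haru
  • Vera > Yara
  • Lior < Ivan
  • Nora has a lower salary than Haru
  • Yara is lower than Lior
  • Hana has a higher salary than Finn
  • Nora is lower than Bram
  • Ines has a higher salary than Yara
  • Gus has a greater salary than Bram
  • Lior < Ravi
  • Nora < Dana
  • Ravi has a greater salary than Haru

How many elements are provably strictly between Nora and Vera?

The relations place Nora below Vera. An element lies strictly between them when it is forced above Nora and also forced below Vera.
Above Nora: {Haru, Bram, Mina, Ravi, Gus, Finn, Dana, Tariq, Eli, Hana}. Below Vera: {Yara, Haru}.
Intersection: {Haru} — 1.

1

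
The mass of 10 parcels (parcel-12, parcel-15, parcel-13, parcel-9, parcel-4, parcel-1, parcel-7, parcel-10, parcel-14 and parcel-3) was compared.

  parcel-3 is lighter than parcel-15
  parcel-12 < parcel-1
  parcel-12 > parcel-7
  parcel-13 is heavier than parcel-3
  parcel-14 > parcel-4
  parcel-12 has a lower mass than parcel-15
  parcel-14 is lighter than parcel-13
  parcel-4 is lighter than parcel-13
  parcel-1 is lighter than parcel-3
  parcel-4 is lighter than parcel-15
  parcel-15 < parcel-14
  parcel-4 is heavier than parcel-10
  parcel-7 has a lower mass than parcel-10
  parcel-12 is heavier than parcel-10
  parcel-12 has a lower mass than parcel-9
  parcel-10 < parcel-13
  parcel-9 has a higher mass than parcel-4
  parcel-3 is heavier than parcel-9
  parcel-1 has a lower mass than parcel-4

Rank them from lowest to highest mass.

parcel-7 < parcel-10 < parcel-12 < parcel-1 < parcel-4 < parcel-9 < parcel-3 < parcel-15 < parcel-14 < parcel-13

Each adjacent pair is fixed by a given relation: parcel-7 < parcel-10; parcel-10 < parcel-12; parcel-12 < parcel-1; parcel-1 < parcel-4; parcel-4 < parcel-9; parcel-9 < parcel-3; parcel-3 < parcel-15; parcel-15 < parcel-14; parcel-14 < parcel-13. Chaining them end to end gives the full order.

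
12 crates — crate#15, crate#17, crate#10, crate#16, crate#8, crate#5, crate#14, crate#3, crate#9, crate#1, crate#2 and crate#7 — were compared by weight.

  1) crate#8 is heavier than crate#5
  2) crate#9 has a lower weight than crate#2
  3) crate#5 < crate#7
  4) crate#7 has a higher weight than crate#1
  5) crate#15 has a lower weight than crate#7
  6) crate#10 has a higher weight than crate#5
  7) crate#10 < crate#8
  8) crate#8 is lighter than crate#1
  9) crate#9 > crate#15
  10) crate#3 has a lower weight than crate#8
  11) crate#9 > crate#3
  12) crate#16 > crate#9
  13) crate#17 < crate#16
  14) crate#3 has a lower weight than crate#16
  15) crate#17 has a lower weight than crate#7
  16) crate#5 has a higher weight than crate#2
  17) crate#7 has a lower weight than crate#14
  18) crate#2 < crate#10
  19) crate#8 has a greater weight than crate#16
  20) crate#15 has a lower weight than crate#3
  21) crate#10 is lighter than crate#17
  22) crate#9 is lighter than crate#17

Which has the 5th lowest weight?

Chaining the given pairs: crate#15 < crate#3 < crate#9 < crate#2 < crate#5 < crate#10 < crate#17 < crate#16 < crate#8 < crate#1 < crate#7 < crate#14.
Counting 5 from the smallest end gives crate#5.

crate#5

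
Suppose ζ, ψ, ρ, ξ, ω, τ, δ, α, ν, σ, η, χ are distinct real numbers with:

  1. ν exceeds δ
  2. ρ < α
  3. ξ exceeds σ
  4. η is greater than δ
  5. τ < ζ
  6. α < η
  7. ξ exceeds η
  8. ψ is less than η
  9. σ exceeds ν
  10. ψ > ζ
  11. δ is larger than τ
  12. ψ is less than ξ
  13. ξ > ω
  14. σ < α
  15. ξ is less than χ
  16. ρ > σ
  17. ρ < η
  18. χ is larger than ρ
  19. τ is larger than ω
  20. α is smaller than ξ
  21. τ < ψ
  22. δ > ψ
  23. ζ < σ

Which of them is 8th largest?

δ

The consecutive relations fix a unique order: ω < τ < ζ < ψ < δ < ν < σ < ρ < α < η < ξ < χ.
Counting 8 from the largest end gives δ.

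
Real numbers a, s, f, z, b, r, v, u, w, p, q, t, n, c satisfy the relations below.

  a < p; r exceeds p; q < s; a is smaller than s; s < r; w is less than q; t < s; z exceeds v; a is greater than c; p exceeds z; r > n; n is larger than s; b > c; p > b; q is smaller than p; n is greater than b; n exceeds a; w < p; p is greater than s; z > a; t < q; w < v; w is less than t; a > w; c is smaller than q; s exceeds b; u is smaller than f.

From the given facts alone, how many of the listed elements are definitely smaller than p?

From p the given relations immediately reach w, b, q, a, s, z.
From those, c, v, t — 9 in total.
Nothing else is reachable below p; 9 in all.

9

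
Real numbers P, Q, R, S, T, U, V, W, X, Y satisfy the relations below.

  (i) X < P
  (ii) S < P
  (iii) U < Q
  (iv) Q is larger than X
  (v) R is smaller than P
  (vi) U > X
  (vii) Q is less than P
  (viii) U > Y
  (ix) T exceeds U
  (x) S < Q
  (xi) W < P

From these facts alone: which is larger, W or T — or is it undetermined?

undetermined

Following every chain through W: above W we get P.
T is not reached, and no chain runs the other way from T to W.
So the given relations leave the order of W and T undetermined.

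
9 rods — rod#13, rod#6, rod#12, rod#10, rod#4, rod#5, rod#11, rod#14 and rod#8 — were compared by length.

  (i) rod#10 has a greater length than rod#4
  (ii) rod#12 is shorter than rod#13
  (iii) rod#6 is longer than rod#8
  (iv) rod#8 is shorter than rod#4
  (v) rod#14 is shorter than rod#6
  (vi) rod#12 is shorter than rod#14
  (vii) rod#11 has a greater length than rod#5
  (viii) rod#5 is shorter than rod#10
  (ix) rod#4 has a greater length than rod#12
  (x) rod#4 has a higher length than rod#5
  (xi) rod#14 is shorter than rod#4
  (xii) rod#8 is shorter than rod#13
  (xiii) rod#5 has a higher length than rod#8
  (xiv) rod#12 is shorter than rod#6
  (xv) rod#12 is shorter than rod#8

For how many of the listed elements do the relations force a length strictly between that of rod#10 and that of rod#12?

4

The relations place rod#12 below rod#10. An element lies strictly between them when it is forced above rod#12 and also forced below rod#10.
Above rod#12: {rod#8, rod#5, rod#13, rod#14, rod#11, rod#4, rod#6}. Below rod#10: {rod#8, rod#5, rod#14, rod#4}.
Intersection: {rod#8, rod#5, rod#14, rod#4} — 4.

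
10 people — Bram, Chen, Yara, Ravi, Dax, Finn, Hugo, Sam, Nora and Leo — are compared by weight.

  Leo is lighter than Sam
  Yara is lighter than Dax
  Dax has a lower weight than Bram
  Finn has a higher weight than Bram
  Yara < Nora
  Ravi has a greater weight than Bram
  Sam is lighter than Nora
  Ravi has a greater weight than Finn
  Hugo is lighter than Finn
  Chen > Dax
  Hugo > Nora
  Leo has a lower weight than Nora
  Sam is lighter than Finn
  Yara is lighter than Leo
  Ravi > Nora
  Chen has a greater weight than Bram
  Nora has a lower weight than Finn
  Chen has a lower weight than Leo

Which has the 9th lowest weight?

Finn

The consecutive relations fix a unique order: Yara < Dax < Bram < Chen < Leo < Sam < Nora < Hugo < Finn < Ravi.
Counting 9 from the smallest end gives Finn.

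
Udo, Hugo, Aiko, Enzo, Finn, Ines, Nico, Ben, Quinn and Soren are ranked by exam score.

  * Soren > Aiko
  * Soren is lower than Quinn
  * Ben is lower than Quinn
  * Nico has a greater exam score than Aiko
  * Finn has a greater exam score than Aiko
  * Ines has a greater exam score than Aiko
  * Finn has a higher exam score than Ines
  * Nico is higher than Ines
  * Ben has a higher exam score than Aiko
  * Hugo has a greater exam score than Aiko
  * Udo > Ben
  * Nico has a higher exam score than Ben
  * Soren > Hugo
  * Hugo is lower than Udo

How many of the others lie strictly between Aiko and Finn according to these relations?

The relations place Aiko below Finn. An element lies strictly between them when it is forced above Aiko and also forced below Finn.
Above Aiko: {Ines, Hugo, Ben, Soren, Quinn, Udo, Nico}. Below Finn: {Ines}.
Intersection: {Ines} — 1.

1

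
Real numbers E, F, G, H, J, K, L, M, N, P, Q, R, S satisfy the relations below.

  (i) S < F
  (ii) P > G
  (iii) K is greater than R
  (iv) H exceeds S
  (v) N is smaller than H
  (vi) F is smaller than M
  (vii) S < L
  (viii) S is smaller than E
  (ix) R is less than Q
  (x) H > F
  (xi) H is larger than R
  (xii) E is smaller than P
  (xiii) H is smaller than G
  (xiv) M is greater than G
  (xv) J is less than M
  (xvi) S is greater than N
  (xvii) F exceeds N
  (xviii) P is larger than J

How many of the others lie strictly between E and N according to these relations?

1

The relations place N below E. An element lies strictly between them when it is forced above N and also forced below E.
Above N: {S, L, F, H, G, M, P}. Below E: {S}.
Intersection: {S} — 1.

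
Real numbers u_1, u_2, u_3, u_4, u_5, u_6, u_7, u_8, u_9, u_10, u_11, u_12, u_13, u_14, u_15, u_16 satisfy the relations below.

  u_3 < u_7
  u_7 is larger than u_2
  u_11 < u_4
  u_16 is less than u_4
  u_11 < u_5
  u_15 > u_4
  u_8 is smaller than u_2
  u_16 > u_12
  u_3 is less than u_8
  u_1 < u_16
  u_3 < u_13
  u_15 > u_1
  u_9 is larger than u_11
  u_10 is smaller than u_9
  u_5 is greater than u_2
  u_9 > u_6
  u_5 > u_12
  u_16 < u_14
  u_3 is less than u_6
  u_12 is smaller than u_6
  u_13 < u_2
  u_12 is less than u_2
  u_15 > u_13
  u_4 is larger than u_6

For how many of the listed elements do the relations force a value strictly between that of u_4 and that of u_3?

The relations place u_3 below u_4. An element lies strictly between them when it is forced above u_3 and also forced below u_4.
Above u_3: {u_13, u_6, u_9, u_8, u_15, u_2, u_5, u_7}. Below u_4: {u_1, u_12, u_16, u_6, u_11}.
Intersection: {u_6} — 1.

1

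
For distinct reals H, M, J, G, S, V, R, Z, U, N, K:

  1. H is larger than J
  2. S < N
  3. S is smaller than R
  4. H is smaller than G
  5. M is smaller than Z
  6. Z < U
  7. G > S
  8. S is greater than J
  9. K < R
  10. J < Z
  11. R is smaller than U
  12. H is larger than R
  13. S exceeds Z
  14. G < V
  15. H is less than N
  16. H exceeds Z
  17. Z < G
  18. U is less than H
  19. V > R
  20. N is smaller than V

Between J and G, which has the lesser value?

J

J < Z < S < R < U < H < G, by transitivity through Z, S, R, U, H.
So J < G; J is the smaller of the two.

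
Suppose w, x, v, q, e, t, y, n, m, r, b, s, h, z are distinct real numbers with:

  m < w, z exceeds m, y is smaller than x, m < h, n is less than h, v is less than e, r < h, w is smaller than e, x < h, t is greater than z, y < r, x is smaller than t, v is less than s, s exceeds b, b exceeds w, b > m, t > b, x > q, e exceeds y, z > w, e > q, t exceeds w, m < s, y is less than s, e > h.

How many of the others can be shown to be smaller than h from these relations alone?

From h the given relations immediately reach n, m, x, r.
From those, q, y — 6 in total.
Nothing else is reachable below h; 6 in all.

6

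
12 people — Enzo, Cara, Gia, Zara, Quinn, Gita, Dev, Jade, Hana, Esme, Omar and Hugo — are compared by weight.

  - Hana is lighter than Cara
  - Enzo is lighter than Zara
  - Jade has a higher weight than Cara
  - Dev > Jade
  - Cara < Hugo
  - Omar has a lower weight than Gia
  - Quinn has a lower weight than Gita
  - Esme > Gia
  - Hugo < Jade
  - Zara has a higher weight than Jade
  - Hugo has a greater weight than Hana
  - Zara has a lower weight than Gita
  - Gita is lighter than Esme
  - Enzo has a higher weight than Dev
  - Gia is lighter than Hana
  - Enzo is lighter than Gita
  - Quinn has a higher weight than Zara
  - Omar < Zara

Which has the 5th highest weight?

Piecing the relations together gives one ordering: Omar < Gia < Hana < Cara < Hugo < Jade < Dev < Enzo < Zara < Quinn < Gita < Esme.
The 5th largest is Enzo.

Enzo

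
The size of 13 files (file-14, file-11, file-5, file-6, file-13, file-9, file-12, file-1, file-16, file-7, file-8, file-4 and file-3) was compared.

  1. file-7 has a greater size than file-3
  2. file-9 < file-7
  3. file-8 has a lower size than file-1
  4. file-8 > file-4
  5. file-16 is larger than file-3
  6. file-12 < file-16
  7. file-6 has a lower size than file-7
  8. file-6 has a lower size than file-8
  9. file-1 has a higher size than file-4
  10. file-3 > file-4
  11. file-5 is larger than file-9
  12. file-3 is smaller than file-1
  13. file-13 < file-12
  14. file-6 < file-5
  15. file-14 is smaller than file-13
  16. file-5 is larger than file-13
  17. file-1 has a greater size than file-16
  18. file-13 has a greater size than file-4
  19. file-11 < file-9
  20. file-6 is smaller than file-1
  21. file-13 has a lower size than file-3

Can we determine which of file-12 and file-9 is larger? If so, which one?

Following every chain through file-9: above file-9 we get file-7, file-5; below file-9 we get file-11.
file-12 is not reached, and no chain runs the other way from file-12 to file-9.
So the given relations leave the order of file-9 and file-12 undetermined.

undetermined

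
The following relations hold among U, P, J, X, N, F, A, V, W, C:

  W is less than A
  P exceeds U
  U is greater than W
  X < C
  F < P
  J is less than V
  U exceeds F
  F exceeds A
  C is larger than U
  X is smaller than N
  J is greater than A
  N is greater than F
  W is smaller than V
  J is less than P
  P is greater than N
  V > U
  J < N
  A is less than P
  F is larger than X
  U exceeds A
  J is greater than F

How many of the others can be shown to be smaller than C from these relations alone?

5

From C the given relations immediately reach X, U.
From those, W, A, F — 5 in total.
No other element is forced below C by the given relations, so the count is 5.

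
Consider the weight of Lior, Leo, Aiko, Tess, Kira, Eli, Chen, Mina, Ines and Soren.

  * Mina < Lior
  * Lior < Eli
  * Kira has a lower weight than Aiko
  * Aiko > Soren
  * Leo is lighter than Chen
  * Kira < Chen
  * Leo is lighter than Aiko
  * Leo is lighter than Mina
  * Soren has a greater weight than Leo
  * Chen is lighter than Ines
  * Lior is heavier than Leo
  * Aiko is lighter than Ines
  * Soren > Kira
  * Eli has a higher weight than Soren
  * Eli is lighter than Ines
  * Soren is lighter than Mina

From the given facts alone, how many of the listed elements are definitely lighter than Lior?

4

The elements the relations force below Lior are Leo, Kira, Soren, Mina — no chain reaches any other.
That is 4.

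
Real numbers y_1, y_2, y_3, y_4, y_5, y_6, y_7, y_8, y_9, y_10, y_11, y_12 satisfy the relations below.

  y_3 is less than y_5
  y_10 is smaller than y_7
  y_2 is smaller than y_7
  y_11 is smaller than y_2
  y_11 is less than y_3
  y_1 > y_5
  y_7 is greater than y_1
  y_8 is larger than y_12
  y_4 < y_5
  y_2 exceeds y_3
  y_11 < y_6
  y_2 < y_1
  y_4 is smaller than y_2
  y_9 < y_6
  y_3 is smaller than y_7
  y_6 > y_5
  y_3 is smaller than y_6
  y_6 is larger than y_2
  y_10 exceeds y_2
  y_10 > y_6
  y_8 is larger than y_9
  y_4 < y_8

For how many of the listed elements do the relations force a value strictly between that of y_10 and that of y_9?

1

The relations place y_9 below y_10. An element lies strictly between them when it is forced above y_9 and also forced below y_10.
Above y_9: {y_6, y_8, y_7}. Below y_10: {y_11, y_4, y_3, y_5, y_2, y_6}.
Intersection: {y_6} — 1.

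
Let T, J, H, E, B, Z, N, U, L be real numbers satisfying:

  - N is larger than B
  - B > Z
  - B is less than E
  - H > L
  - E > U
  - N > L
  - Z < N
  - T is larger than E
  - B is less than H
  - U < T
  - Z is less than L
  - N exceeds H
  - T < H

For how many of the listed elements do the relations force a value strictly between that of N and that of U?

3

The relations place U below N. An element lies strictly between them when it is forced above U and also forced below N.
Above U: {E, T, H}. Below N: {Z, B, L, E, T, H}.
Intersection: {E, T, H} — 3.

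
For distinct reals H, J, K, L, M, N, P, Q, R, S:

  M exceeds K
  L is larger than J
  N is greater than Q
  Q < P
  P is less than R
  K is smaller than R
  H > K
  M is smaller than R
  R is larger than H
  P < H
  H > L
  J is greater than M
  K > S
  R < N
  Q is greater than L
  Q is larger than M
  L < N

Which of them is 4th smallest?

J

The consecutive relations fix a unique order: S < K < M < J < L < Q < P < H < R < N.
Counting 4 from the smallest end gives J.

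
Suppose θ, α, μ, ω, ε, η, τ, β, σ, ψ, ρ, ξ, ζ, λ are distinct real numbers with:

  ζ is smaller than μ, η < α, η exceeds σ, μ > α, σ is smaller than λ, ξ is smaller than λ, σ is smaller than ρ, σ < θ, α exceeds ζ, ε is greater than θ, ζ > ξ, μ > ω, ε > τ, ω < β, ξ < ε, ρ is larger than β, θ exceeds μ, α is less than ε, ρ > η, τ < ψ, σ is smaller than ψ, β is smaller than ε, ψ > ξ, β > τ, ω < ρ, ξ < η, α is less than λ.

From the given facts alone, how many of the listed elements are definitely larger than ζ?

From ζ the given relations immediately reach α, μ.
From those, θ, ε, λ — 5 in total.
Nothing else is reachable above ζ; 5 in all.

5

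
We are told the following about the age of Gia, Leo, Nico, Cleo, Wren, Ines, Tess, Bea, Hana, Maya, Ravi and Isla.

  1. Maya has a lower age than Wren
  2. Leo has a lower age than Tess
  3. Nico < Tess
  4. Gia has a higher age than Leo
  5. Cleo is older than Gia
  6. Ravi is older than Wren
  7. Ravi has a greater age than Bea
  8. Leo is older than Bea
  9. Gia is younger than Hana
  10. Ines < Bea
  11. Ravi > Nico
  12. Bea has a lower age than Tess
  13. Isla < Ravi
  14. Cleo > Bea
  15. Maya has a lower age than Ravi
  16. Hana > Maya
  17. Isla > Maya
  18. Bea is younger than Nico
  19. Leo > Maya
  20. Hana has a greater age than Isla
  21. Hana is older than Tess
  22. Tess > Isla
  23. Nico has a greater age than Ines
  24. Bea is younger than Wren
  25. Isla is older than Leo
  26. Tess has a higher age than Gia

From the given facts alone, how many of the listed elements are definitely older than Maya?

Directly above Maya: Wren, Leo, Isla, Hana, Ravi.
One step further: Gia, Tess (7 so far).
One step further: Cleo (8 so far).
Nothing else is reachable above Maya; 8 in all.

8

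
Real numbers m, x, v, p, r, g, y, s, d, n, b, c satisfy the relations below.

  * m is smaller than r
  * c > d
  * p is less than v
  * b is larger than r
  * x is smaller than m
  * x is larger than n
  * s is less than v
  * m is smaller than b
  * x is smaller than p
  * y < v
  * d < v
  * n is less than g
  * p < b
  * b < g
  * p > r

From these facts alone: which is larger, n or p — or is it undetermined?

p

n < x and x < m give n < m.
With m < r: n < x < m < r.
Then r < p extends the chain to p.
So p is larger.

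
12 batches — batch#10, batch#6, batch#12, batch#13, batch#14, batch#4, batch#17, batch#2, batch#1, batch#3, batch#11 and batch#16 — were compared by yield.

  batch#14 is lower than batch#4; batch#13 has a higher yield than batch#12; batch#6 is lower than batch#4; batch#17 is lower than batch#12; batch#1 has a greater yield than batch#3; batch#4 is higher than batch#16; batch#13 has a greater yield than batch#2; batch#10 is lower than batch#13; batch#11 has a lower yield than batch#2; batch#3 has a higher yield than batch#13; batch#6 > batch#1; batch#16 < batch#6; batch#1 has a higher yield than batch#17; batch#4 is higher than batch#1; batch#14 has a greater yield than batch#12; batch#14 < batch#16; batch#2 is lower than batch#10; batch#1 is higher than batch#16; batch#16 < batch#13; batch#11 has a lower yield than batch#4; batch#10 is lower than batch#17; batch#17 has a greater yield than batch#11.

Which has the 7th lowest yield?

Piecing the relations together gives one ordering: batch#11 < batch#2 < batch#10 < batch#17 < batch#12 < batch#14 < batch#16 < batch#13 < batch#3 < batch#1 < batch#6 < batch#4.
Counting 7 from the smallest end gives batch#16.

batch#16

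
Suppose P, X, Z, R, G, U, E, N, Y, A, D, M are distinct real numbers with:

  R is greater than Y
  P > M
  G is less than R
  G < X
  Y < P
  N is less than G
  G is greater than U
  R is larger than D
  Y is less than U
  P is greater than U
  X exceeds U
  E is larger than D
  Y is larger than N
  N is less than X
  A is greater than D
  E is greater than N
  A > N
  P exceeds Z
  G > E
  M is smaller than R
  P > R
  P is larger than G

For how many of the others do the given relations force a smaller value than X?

The elements the relations force below X are D, N, E, Y, U, G — no chain reaches any other.
That is 6.

6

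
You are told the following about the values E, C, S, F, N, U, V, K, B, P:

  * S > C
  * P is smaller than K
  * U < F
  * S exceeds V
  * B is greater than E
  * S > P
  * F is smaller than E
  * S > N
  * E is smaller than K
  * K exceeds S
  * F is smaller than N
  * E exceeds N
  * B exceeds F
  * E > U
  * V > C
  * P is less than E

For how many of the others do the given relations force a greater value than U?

Directly above U: F, E.
One step further: N, B, K (5 so far).
One step further: S (6 so far).
Nothing else is reachable above U; 6 in all.

6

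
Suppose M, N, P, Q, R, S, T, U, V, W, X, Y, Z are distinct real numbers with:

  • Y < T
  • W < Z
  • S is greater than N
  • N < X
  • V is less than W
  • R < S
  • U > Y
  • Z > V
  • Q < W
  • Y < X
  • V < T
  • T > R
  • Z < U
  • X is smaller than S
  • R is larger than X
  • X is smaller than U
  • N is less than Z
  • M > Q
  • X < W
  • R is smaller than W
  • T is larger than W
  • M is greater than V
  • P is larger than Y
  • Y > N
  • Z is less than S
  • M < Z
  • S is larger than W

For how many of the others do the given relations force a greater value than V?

From V the given relations immediately reach M, W, Z, T.
From those, S, U — 6 in total.
No other element is forced above V by the given relations, so the count is 6.

6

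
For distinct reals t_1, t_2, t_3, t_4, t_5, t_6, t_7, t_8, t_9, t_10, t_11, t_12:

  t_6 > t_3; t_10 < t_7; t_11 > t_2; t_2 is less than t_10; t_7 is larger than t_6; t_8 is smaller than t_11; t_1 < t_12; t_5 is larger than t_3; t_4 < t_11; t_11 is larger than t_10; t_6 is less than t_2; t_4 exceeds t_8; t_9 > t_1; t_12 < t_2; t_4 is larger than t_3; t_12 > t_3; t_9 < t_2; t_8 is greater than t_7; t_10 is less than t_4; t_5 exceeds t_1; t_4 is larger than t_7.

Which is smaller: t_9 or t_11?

Chaining the given relations: t_9 < t_2 < t_10 < t_7 < t_8 < t_4 < t_11.
So t_9 < t_11; t_9 is the smaller of the two.

t_9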